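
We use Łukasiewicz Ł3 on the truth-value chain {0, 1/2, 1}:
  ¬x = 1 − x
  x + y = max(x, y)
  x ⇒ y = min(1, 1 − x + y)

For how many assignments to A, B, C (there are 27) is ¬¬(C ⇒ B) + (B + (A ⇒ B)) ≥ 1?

22

value 1: 22 assignments (counts)
value 1/2: 4 assignments
value 0: 1 assignment
So 22 of the 27 assignments meet the threshold.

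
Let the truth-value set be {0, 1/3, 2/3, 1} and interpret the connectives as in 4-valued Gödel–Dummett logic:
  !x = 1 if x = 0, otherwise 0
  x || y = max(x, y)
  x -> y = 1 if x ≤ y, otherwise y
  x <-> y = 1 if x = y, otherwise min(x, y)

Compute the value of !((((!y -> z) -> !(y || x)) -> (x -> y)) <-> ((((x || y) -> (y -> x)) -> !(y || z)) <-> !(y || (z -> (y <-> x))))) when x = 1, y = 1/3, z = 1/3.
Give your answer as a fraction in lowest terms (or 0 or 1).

0

!y = !1/3 = 0
!y -> z = 0 -> 1/3 = 1
y || x = 1/3 || 1 = 1
!(y || x) = !1 = 0
(!y -> z) -> !(y || x) = 1 -> 0 = 0
x -> y = 1 -> 1/3 = 1/3
((!y -> z) -> !(y || x)) -> (x -> y) = 0 -> 1/3 = 1
x || y = 1 || 1/3 = 1
y -> x = 1/3 -> 1 = 1
(x || y) -> (y -> x) = 1 -> 1 = 1
y || z = 1/3 || 1/3 = 1/3
!(y || z) = !1/3 = 0
((x || y) -> (y -> x)) -> !(y || z) = 1 -> 0 = 0
y <-> x = 1/3 <-> 1 = 1/3
z -> (y <-> x) = 1/3 -> 1/3 = 1
y || (z -> (y <-> x)) = 1/3 || 1 = 1
!(y || (z -> (y <-> x))) = !1 = 0
(((x || y) -> (y -> x)) -> !(y || z)) <-> !(y || (z -> (y <-> x))) = 0 <-> 0 = 1
(((!y -> z) -> !(y || x)) -> (x -> y)) <-> ((((x || y) -> (y -> x)) -> !(y || z)) <-> !(y || (z -> (y <-> x)))) = 1 <-> 1 = 1
!((((!y -> z) -> !(y || x)) -> (x -> y)) <-> ((((x || y) -> (y -> x)) -> !(y || z)) <-> !(y || (z -> (y <-> x))))) = !1 = 0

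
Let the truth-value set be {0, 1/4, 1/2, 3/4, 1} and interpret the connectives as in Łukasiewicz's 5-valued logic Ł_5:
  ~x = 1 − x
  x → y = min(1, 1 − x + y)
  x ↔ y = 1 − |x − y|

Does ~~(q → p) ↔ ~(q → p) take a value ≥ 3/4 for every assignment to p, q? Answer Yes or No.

No

Counterexample: take p = 0, q = 0.
q → p = 0 → 0 = 1
~(q → p) = ~1 = 0
~~(q → p) = ~0 = 1
~(q → p) = ~1 = 0
~~(q → p) ↔ ~(q → p) = 1 ↔ 0 = 0
This gives 0, which is below 3/4.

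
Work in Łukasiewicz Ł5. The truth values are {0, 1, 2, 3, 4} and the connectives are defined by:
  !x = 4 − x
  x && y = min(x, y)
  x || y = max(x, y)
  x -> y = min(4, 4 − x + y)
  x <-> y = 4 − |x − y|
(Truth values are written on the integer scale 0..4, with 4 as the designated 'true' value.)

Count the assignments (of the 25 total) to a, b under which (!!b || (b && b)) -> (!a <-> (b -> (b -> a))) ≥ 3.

18

value 4: 14 assignments (counts)
value 3: 4 assignments (counts)
value 2: 4 assignments
value 1: 1 assignment
value 0: 2 assignments
So 18 of the 25 assignments meet the threshold.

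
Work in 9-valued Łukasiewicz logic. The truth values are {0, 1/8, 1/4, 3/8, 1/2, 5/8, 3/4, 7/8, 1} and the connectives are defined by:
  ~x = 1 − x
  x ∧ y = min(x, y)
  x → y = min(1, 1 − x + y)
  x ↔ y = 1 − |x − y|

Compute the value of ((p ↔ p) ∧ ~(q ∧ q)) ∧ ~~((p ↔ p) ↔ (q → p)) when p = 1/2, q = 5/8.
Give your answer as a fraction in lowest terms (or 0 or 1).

3/8

p ↔ p = 1/2 ↔ 1/2 = 1
q ∧ q = 5/8 ∧ 5/8 = 5/8
~(q ∧ q) = ~5/8 = 3/8
(p ↔ p) ∧ ~(q ∧ q) = 1 ∧ 3/8 = 3/8
p ↔ p = 1/2 ↔ 1/2 = 1
q → p = 5/8 → 1/2 = 7/8
(p ↔ p) ↔ (q → p) = 1 ↔ 7/8 = 7/8
~((p ↔ p) ↔ (q → p)) = ~7/8 = 1/8
~~((p ↔ p) ↔ (q → p)) = ~1/8 = 7/8
((p ↔ p) ∧ ~(q ∧ q)) ∧ ~~((p ↔ p) ↔ (q → p)) = 3/8 ∧ 7/8 = 3/8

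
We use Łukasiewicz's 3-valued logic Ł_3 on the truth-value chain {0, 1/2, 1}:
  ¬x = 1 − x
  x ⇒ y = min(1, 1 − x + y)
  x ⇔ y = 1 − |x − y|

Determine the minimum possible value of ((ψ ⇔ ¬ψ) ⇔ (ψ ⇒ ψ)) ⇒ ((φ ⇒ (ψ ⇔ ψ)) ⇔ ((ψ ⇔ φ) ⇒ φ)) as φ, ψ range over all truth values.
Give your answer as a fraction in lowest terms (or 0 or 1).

1/2

Take φ = 0, ψ = 1/2:
¬ψ = ¬1/2 = 1/2
ψ ⇔ ¬ψ = 1/2 ⇔ 1/2 = 1
ψ ⇒ ψ = 1/2 ⇒ 1/2 = 1
(ψ ⇔ ¬ψ) ⇔ (ψ ⇒ ψ) = 1 ⇔ 1 = 1
ψ ⇔ ψ = 1/2 ⇔ 1/2 = 1
φ ⇒ (ψ ⇔ ψ) = 0 ⇒ 1 = 1
ψ ⇔ φ = 1/2 ⇔ 0 = 1/2
(ψ ⇔ φ) ⇒ φ = 1/2 ⇒ 0 = 1/2
(φ ⇒ (ψ ⇔ ψ)) ⇔ ((ψ ⇔ φ) ⇒ φ) = 1 ⇔ 1/2 = 1/2
((ψ ⇔ ¬ψ) ⇔ (ψ ⇒ ψ)) ⇒ ((φ ⇒ (ψ ⇔ ψ)) ⇔ ((ψ ⇔ φ) ⇒ φ)) = 1 ⇒ 1/2 = 1/2
No assignment yields a value below 1/2, so this is the minimum.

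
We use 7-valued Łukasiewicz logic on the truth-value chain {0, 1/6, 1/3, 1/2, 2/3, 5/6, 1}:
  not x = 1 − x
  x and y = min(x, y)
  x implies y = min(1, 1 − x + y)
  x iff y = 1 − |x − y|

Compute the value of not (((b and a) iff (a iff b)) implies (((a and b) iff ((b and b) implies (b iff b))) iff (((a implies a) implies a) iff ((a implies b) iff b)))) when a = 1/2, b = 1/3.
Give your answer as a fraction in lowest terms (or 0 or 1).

1/6

b and a = 1/3 and 1/2 = 1/3
a iff b = 1/2 iff 1/3 = 5/6
(b and a) iff (a iff b) = 1/3 iff 5/6 = 1/2
a and b = 1/2 and 1/3 = 1/3
b and b = 1/3 and 1/3 = 1/3
b iff b = 1/3 iff 1/3 = 1
(b and b) implies (b iff b) = 1/3 implies 1 = 1
(a and b) iff ((b and b) implies (b iff b)) = 1/3 iff 1 = 1/3
a implies a = 1/2 implies 1/2 = 1
(a implies a) implies a = 1 implies 1/2 = 1/2
a implies b = 1/2 implies 1/3 = 5/6
(a implies b) iff b = 5/6 iff 1/3 = 1/2
((a implies a) implies a) iff ((a implies b) iff b) = 1/2 iff 1/2 = 1
((a and b) iff ((b and b) implies (b iff b))) iff (((a implies a) implies a) iff ((a implies b) iff b)) = 1/3 iff 1 = 1/3
((b and a) iff (a iff b)) implies (((a and b) iff ((b and b) implies (b iff b))) iff (((a implies a) implies a) iff ((a implies b) iff b))) = 1/2 implies 1/3 = 5/6
not (((b and a) iff (a iff b)) implies (((a and b) iff ((b and b) implies (b iff b))) iff (((a implies a) implies a) iff ((a implies b) iff b)))) = not 5/6 = 1/6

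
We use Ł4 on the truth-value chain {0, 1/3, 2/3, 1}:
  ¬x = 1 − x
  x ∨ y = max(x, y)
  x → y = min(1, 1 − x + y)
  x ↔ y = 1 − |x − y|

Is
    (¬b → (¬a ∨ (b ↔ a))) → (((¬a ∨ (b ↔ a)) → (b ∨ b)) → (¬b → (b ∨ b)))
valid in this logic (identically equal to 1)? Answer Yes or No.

a = 0, b = 0 ↦ 1
a = 0, b = 1/3 ↦ 1
a = 0, b = 2/3 ↦ 1
a = 0, b = 1 ↦ 1
a = 1/3, b = 0 ↦ 1
a = 1/3, b = 1/3 ↦ 1
a = 1/3, b = 2/3 ↦ 1
a = 1/3, b = 1 ↦ 1
a = 2/3, b = 0 ↦ 1
a = 2/3, b = 1/3 ↦ 1
a = 2/3, b = 2/3 ↦ 1
a = 2/3, b = 1 ↦ 1
a = 1, b = 0 ↦ 1
a = 1, b = 1/3 ↦ 1
a = 1, b = 2/3 ↦ 1
a = 1, b = 1 ↦ 1
Every assignment gives a value ≥ 1.

Yes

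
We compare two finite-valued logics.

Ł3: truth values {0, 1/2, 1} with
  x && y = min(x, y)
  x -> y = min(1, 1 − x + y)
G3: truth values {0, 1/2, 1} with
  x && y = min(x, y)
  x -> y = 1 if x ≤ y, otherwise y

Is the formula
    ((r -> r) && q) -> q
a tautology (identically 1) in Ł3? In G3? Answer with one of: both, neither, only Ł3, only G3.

both

In Ł3: every assignment gives 1 — tautology.
In G3: every assignment gives 1 — tautology.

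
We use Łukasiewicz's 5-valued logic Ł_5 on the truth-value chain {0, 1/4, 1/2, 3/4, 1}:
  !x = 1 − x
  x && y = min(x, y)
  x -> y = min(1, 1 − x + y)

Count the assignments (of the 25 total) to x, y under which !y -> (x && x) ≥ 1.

value 1: 15 assignments (counts)
value 3/4: 4 assignments
value 1/2: 3 assignments
value 1/4: 2 assignments
value 0: 1 assignment
So 15 of the 25 assignments meet the threshold.

15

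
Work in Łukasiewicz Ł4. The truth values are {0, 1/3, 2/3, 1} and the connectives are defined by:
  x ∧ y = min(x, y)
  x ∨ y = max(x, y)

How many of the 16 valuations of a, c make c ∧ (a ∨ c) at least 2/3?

a = 0, c = 0 ↦ 0  <
a = 0, c = 1/3 ↦ 1/3  <
a = 0, c = 2/3 ↦ 2/3  ≥
a = 0, c = 1 ↦ 1  ≥
a = 1/3, c = 0 ↦ 0  <
a = 1/3, c = 1/3 ↦ 1/3  <
a = 1/3, c = 2/3 ↦ 2/3  ≥
a = 1/3, c = 1 ↦ 1  ≥
a = 2/3, c = 0 ↦ 0  <
a = 2/3, c = 1/3 ↦ 1/3  <
a = 2/3, c = 2/3 ↦ 2/3  ≥
a = 2/3, c = 1 ↦ 1  ≥
a = 1, c = 0 ↦ 0  <
a = 1, c = 1/3 ↦ 1/3  <
a = 1, c = 2/3 ↦ 2/3  ≥
a = 1, c = 1 ↦ 1  ≥
So 8 of the 16 assignments meet the threshold.

8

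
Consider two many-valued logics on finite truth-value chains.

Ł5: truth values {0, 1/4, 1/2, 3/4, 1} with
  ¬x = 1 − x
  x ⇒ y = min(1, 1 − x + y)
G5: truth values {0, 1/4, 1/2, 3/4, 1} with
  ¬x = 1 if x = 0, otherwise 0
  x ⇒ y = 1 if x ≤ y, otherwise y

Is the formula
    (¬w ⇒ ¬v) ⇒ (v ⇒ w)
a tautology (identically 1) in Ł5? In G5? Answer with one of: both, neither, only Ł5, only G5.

In Ł5: every assignment gives 1 — tautology.
In G5: at v = 1/2, w = 1/4 the value is 1/4 — not a tautology.

only Ł5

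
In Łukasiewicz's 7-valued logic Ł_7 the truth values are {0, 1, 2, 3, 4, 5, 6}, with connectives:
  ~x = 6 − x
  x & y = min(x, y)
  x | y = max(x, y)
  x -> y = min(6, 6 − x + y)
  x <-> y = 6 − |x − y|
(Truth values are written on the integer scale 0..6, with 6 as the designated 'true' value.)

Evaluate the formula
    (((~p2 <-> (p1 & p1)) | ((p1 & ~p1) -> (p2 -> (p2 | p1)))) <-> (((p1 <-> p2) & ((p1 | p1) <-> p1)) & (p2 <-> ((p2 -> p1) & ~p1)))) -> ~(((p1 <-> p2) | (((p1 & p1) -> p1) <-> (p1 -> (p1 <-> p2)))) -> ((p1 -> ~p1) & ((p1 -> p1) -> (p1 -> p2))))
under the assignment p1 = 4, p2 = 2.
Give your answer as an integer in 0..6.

~p2 = ~2 = 4
p1 & p1 = 4 & 4 = 4
~p2 <-> (p1 & p1) = 4 <-> 4 = 6
~p1 = ~4 = 2
p1 & ~p1 = 4 & 2 = 2
p2 | p1 = 2 | 4 = 4
p2 -> (p2 | p1) = 2 -> 4 = 6
(p1 & ~p1) -> (p2 -> (p2 | p1)) = 2 -> 6 = 6
(~p2 <-> (p1 & p1)) | ((p1 & ~p1) -> (p2 -> (p2 | p1))) = 6 | 6 = 6
p1 <-> p2 = 4 <-> 2 = 4
p1 | p1 = 4 | 4 = 4
(p1 | p1) <-> p1 = 4 <-> 4 = 6
(p1 <-> p2) & ((p1 | p1) <-> p1) = 4 & 6 = 4
p2 -> p1 = 2 -> 4 = 6
~p1 = ~4 = 2
(p2 -> p1) & ~p1 = 6 & 2 = 2
p2 <-> ((p2 -> p1) & ~p1) = 2 <-> 2 = 6
((p1 <-> p2) & ((p1 | p1) <-> p1)) & (p2 <-> ((p2 -> p1) & ~p1)) = 4 & 6 = 4
((~p2 <-> (p1 & p1)) | ((p1 & ~p1) -> (p2 -> (p2 | p1)))) <-> (((p1 <-> p2) & ((p1 | p1) <-> p1)) & (p2 <-> ((p2 -> p1) & ~p1))) = 6 <-> 4 = 4
p1 <-> p2 = 4 <-> 2 = 4
p1 & p1 = 4 & 4 = 4
(p1 & p1) -> p1 = 4 -> 4 = 6
p1 <-> p2 = 4 <-> 2 = 4
p1 -> (p1 <-> p2) = 4 -> 4 = 6
((p1 & p1) -> p1) <-> (p1 -> (p1 <-> p2)) = 6 <-> 6 = 6
(p1 <-> p2) | (((p1 & p1) -> p1) <-> (p1 -> (p1 <-> p2))) = 4 | 6 = 6
~p1 = ~4 = 2
p1 -> ~p1 = 4 -> 2 = 4
p1 -> p1 = 4 -> 4 = 6
p1 -> p2 = 4 -> 2 = 4
(p1 -> p1) -> (p1 -> p2) = 6 -> 4 = 4
(p1 -> ~p1) & ((p1 -> p1) -> (p1 -> p2)) = 4 & 4 = 4
((p1 <-> p2) | (((p1 & p1) -> p1) <-> (p1 -> (p1 <-> p2)))) -> ((p1 -> ~p1) & ((p1 -> p1) -> (p1 -> p2))) = 6 -> 4 = 4
~(((p1 <-> p2) | (((p1 & p1) -> p1) <-> (p1 -> (p1 <-> p2)))) -> ((p1 -> ~p1) & ((p1 -> p1) -> (p1 -> p2)))) = ~4 = 2
(((~p2 <-> (p1 & p1)) | ((p1 & ~p1) -> (p2 -> (p2 | p1)))) <-> (((p1 <-> p2) & ((p1 | p1) <-> p1)) & (p2 <-> ((p2 -> p1) & ~p1)))) -> ~(((p1 <-> p2) | (((p1 & p1) -> p1) <-> (p1 -> (p1 <-> p2)))) -> ((p1 -> ~p1) & ((p1 -> p1) -> (p1 -> p2)))) = 4 -> 2 = 4

4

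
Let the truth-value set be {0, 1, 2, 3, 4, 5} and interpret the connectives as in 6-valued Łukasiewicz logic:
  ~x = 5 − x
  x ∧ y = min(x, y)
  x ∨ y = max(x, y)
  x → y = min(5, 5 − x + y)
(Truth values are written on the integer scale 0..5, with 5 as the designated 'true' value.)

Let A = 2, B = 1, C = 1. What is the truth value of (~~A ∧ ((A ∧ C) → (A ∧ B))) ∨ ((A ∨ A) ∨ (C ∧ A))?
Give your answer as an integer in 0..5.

2

~A = ~2 = 3
~~A = ~3 = 2
A ∧ C = 2 ∧ 1 = 1
A ∧ B = 2 ∧ 1 = 1
(A ∧ C) → (A ∧ B) = 1 → 1 = 5
~~A ∧ ((A ∧ C) → (A ∧ B)) = 2 ∧ 5 = 2
A ∨ A = 2 ∨ 2 = 2
C ∧ A = 1 ∧ 2 = 1
(A ∨ A) ∨ (C ∧ A) = 2 ∨ 1 = 2
(~~A ∧ ((A ∧ C) → (A ∧ B))) ∨ ((A ∨ A) ∨ (C ∧ A)) = 2 ∨ 2 = 2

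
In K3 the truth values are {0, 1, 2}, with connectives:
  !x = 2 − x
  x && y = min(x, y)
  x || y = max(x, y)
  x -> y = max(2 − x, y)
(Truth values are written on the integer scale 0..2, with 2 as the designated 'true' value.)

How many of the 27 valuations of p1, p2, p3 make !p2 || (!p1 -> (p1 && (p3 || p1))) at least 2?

value 2: 15 assignments (counts)
value 1: 9 assignments
value 0: 3 assignments
So 15 of the 27 assignments meet the threshold.

15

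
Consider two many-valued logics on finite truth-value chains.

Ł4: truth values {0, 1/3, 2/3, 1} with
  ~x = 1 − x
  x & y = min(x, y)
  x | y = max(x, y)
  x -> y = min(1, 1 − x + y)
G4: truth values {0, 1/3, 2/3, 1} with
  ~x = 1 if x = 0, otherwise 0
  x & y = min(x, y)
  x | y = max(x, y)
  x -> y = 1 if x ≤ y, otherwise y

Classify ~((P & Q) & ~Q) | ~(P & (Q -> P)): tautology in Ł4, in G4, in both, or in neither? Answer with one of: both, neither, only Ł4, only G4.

only G4

In Ł4: at P = 1/3, Q = 1/3 the value is 2/3 — not a tautology.
In G4: every assignment gives 1 — tautology.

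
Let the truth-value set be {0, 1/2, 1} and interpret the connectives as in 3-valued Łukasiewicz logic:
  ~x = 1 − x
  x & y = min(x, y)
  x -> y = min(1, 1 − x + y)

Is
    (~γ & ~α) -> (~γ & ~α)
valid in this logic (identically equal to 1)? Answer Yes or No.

α = 0, γ = 0 ↦ 1
α = 0, γ = 1/2 ↦ 1
α = 0, γ = 1 ↦ 1
α = 1/2, γ = 0 ↦ 1
α = 1/2, γ = 1/2 ↦ 1
α = 1/2, γ = 1 ↦ 1
α = 1, γ = 0 ↦ 1
α = 1, γ = 1/2 ↦ 1
α = 1, γ = 1 ↦ 1
Every assignment gives a value ≥ 1.

Yes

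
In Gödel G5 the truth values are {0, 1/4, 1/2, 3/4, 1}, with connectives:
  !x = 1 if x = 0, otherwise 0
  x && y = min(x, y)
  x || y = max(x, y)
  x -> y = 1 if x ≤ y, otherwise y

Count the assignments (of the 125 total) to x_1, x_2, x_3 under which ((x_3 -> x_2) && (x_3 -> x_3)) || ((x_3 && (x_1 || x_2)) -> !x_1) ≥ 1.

85

value 1: 85 assignments (counts)
value 3/4: 4 assignments
value 1/2: 8 assignments
value 1/4: 12 assignments
value 0: 16 assignments
So 85 of the 125 assignments meet the threshold.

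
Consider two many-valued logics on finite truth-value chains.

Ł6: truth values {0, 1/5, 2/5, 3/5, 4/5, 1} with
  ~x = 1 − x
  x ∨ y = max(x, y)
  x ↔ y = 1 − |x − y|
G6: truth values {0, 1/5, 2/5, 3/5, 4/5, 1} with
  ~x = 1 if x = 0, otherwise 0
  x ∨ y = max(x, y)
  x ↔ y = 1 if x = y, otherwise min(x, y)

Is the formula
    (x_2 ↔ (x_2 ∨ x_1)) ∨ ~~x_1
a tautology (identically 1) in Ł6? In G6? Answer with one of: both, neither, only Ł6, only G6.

In Ł6: at x_1 = 1/5, x_2 = 0 the value is 4/5 — not a tautology.
In G6: every assignment gives 1 — tautology.

only G6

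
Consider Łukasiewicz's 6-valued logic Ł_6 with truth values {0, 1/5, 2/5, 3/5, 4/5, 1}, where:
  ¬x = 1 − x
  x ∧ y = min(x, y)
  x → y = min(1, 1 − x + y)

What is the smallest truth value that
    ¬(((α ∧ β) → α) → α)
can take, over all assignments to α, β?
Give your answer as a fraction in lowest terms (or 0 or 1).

0

Take α = 1, β = 0:
α ∧ β = 1 ∧ 0 = 0
(α ∧ β) → α = 0 → 1 = 1
((α ∧ β) → α) → α = 1 → 1 = 1
¬(((α ∧ β) → α) → α) = ¬1 = 0
No assignment yields a value below 0, so this is the minimum.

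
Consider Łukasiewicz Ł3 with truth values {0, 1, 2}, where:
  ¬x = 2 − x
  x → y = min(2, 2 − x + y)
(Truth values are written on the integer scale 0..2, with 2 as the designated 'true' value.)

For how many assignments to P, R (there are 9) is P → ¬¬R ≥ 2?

P = 0, R = 0 ↦ 2  ≥
P = 0, R = 1 ↦ 2  ≥
P = 0, R = 2 ↦ 2  ≥
P = 1, R = 0 ↦ 1  <
P = 1, R = 1 ↦ 2  ≥
P = 1, R = 2 ↦ 2  ≥
P = 2, R = 0 ↦ 0  <
P = 2, R = 1 ↦ 1  <
P = 2, R = 2 ↦ 2  ≥
So 6 of the 9 assignments meet the threshold.

6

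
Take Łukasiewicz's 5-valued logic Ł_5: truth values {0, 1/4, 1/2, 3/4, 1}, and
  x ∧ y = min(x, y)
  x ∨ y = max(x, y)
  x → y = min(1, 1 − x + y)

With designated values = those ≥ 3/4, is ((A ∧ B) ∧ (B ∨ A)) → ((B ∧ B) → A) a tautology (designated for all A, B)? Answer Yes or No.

At A = 3/4, B = 1/2, for instance:
A ∧ B = 3/4 ∧ 1/2 = 1/2
B ∨ A = 1/2 ∨ 3/4 = 3/4
(A ∧ B) ∧ (B ∨ A) = 1/2 ∧ 3/4 = 1/2
B ∧ B = 1/2 ∧ 1/2 = 1/2
(B ∧ B) → A = 1/2 → 3/4 = 1
((A ∧ B) ∧ (B ∨ A)) → ((B ∧ B) → A) = 1/2 → 1 = 1
and checking the remaining 24 assignments likewise gives ≥ 3/4 in every case.

Yes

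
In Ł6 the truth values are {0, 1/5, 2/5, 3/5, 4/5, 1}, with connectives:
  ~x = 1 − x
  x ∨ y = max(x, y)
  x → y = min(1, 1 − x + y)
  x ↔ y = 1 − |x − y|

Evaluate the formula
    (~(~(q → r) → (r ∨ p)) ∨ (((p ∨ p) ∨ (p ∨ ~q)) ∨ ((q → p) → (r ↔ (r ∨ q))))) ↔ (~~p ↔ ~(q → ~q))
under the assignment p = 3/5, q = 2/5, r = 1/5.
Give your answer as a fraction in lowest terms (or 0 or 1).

q → r = 2/5 → 1/5 = 4/5
~(q → r) = ~4/5 = 1/5
r ∨ p = 1/5 ∨ 3/5 = 3/5
~(q → r) → (r ∨ p) = 1/5 → 3/5 = 1
~(~(q → r) → (r ∨ p)) = ~1 = 0
p ∨ p = 3/5 ∨ 3/5 = 3/5
~q = ~2/5 = 3/5
p ∨ ~q = 3/5 ∨ 3/5 = 3/5
(p ∨ p) ∨ (p ∨ ~q) = 3/5 ∨ 3/5 = 3/5
q → p = 2/5 → 3/5 = 1
r ∨ q = 1/5 ∨ 2/5 = 2/5
r ↔ (r ∨ q) = 1/5 ↔ 2/5 = 4/5
(q → p) → (r ↔ (r ∨ q)) = 1 → 4/5 = 4/5
((p ∨ p) ∨ (p ∨ ~q)) ∨ ((q → p) → (r ↔ (r ∨ q))) = 3/5 ∨ 4/5 = 4/5
~(~(q → r) → (r ∨ p)) ∨ (((p ∨ p) ∨ (p ∨ ~q)) ∨ ((q → p) → (r ↔ (r ∨ q)))) = 0 ∨ 4/5 = 4/5
~p = ~3/5 = 2/5
~~p = ~2/5 = 3/5
~q = ~2/5 = 3/5
q → ~q = 2/5 → 3/5 = 1
~(q → ~q) = ~1 = 0
~~p ↔ ~(q → ~q) = 3/5 ↔ 0 = 2/5
(~(~(q → r) → (r ∨ p)) ∨ (((p ∨ p) ∨ (p ∨ ~q)) ∨ ((q → p) → (r ↔ (r ∨ q))))) ↔ (~~p ↔ ~(q → ~q)) = 4/5 ↔ 2/5 = 3/5

3/5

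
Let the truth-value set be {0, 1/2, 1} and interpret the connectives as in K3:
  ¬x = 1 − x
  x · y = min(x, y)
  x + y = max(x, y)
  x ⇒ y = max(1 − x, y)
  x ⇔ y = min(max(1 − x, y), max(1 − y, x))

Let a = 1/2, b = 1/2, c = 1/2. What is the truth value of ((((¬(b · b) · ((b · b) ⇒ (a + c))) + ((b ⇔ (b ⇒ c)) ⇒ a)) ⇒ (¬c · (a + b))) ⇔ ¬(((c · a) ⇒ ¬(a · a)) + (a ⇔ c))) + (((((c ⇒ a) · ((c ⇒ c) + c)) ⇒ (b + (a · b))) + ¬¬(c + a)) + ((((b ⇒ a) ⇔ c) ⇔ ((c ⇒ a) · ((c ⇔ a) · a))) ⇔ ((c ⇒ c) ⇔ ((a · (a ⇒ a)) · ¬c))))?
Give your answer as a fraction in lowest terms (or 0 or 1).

1/2

b · b = 1/2 · 1/2 = 1/2
¬(b · b) = ¬1/2 = 1/2
b · b = 1/2 · 1/2 = 1/2
a + c = 1/2 + 1/2 = 1/2
(b · b) ⇒ (a + c) = 1/2 ⇒ 1/2 = 1/2
¬(b · b) · ((b · b) ⇒ (a + c)) = 1/2 · 1/2 = 1/2
b ⇒ c = 1/2 ⇒ 1/2 = 1/2
b ⇔ (b ⇒ c) = 1/2 ⇔ 1/2 = 1/2
(b ⇔ (b ⇒ c)) ⇒ a = 1/2 ⇒ 1/2 = 1/2
(¬(b · b) · ((b · b) ⇒ (a + c))) + ((b ⇔ (b ⇒ c)) ⇒ a) = 1/2 + 1/2 = 1/2
¬c = ¬1/2 = 1/2
a + b = 1/2 + 1/2 = 1/2
¬c · (a + b) = 1/2 · 1/2 = 1/2
((¬(b · b) · ((b · b) ⇒ (a + c))) + ((b ⇔ (b ⇒ c)) ⇒ a)) ⇒ (¬c · (a + b)) = 1/2 ⇒ 1/2 = 1/2
c · a = 1/2 · 1/2 = 1/2
a · a = 1/2 · 1/2 = 1/2
¬(a · a) = ¬1/2 = 1/2
(c · a) ⇒ ¬(a · a) = 1/2 ⇒ 1/2 = 1/2
a ⇔ c = 1/2 ⇔ 1/2 = 1/2
((c · a) ⇒ ¬(a · a)) + (a ⇔ c) = 1/2 + 1/2 = 1/2
¬(((c · a) ⇒ ¬(a · a)) + (a ⇔ c)) = ¬1/2 = 1/2
(((¬(b · b) · ((b · b) ⇒ (a + c))) + ((b ⇔ (b ⇒ c)) ⇒ a)) ⇒ (¬c · (a + b))) ⇔ ¬(((c · a) ⇒ ¬(a · a)) + (a ⇔ c)) = 1/2 ⇔ 1/2 = 1/2
c ⇒ a = 1/2 ⇒ 1/2 = 1/2
c ⇒ c = 1/2 ⇒ 1/2 = 1/2
(c ⇒ c) + c = 1/2 + 1/2 = 1/2
(c ⇒ a) · ((c ⇒ c) + c) = 1/2 · 1/2 = 1/2
a · b = 1/2 · 1/2 = 1/2
b + (a · b) = 1/2 + 1/2 = 1/2
((c ⇒ a) · ((c ⇒ c) + c)) ⇒ (b + (a · b)) = 1/2 ⇒ 1/2 = 1/2
c + a = 1/2 + 1/2 = 1/2
¬(c + a) = ¬1/2 = 1/2
¬¬(c + a) = ¬1/2 = 1/2
(((c ⇒ a) · ((c ⇒ c) + c)) ⇒ (b + (a · b))) + ¬¬(c + a) = 1/2 + 1/2 = 1/2
b ⇒ a = 1/2 ⇒ 1/2 = 1/2
(b ⇒ a) ⇔ c = 1/2 ⇔ 1/2 = 1/2
c ⇒ a = 1/2 ⇒ 1/2 = 1/2
c ⇔ a = 1/2 ⇔ 1/2 = 1/2
(c ⇔ a) · a = 1/2 · 1/2 = 1/2
(c ⇒ a) · ((c ⇔ a) · a) = 1/2 · 1/2 = 1/2
((b ⇒ a) ⇔ c) ⇔ ((c ⇒ a) · ((c ⇔ a) · a)) = 1/2 ⇔ 1/2 = 1/2
c ⇒ c = 1/2 ⇒ 1/2 = 1/2
a ⇒ a = 1/2 ⇒ 1/2 = 1/2
a · (a ⇒ a) = 1/2 · 1/2 = 1/2
¬c = ¬1/2 = 1/2
(a · (a ⇒ a)) · ¬c = 1/2 · 1/2 = 1/2
(c ⇒ c) ⇔ ((a · (a ⇒ a)) · ¬c) = 1/2 ⇔ 1/2 = 1/2
(((b ⇒ a) ⇔ c) ⇔ ((c ⇒ a) · ((c ⇔ a) · a))) ⇔ ((c ⇒ c) ⇔ ((a · (a ⇒ a)) · ¬c)) = 1/2 ⇔ 1/2 = 1/2
((((c ⇒ a) · ((c ⇒ c) + c)) ⇒ (b + (a · b))) + ¬¬(c + a)) + ((((b ⇒ a) ⇔ c) ⇔ ((c ⇒ a) · ((c ⇔ a) · a))) ⇔ ((c ⇒ c) ⇔ ((a · (a ⇒ a)) · ¬c))) = 1/2 + 1/2 = 1/2
((((¬(b · b) · ((b · b) ⇒ (a + c))) + ((b ⇔ (b ⇒ c)) ⇒ a)) ⇒ (¬c · (a + b))) ⇔ ¬(((c · a) ⇒ ¬(a · a)) + (a ⇔ c))) + (((((c ⇒ a) · ((c ⇒ c) + c)) ⇒ (b + (a · b))) + ¬¬(c + a)) + ((((b ⇒ a) ⇔ c) ⇔ ((c ⇒ a) · ((c ⇔ a) · a))) ⇔ ((c ⇒ c) ⇔ ((a · (a ⇒ a)) · ¬c)))) = 1/2 + 1/2 = 1/2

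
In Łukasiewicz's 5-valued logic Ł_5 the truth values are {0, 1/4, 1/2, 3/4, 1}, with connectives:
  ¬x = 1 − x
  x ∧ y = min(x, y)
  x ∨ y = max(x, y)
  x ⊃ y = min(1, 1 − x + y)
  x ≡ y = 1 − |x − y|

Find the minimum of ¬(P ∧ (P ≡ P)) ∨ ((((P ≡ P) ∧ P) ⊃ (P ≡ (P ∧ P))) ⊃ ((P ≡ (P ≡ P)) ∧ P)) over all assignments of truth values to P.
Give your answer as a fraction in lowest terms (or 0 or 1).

Take P = 1/2:
P ≡ P = 1/2 ≡ 1/2 = 1
P ∧ (P ≡ P) = 1/2 ∧ 1 = 1/2
¬(P ∧ (P ≡ P)) = ¬1/2 = 1/2
P ≡ P = 1/2 ≡ 1/2 = 1
(P ≡ P) ∧ P = 1 ∧ 1/2 = 1/2
P ∧ P = 1/2 ∧ 1/2 = 1/2
P ≡ (P ∧ P) = 1/2 ≡ 1/2 = 1
((P ≡ P) ∧ P) ⊃ (P ≡ (P ∧ P)) = 1/2 ⊃ 1 = 1
P ≡ P = 1/2 ≡ 1/2 = 1
P ≡ (P ≡ P) = 1/2 ≡ 1 = 1/2
(P ≡ (P ≡ P)) ∧ P = 1/2 ∧ 1/2 = 1/2
(((P ≡ P) ∧ P) ⊃ (P ≡ (P ∧ P))) ⊃ ((P ≡ (P ≡ P)) ∧ P) = 1 ⊃ 1/2 = 1/2
¬(P ∧ (P ≡ P)) ∨ ((((P ≡ P) ∧ P) ⊃ (P ≡ (P ∧ P))) ⊃ ((P ≡ (P ≡ P)) ∧ P)) = 1/2 ∨ 1/2 = 1/2
No assignment yields a value below 1/2, so this is the minimum.

1/2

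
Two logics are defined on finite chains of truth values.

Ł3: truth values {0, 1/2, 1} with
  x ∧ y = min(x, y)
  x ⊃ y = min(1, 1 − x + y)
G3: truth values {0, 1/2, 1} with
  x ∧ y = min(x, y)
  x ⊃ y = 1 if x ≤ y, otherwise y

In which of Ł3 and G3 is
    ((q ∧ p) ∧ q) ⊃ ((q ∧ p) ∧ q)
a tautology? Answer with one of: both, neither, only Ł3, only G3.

both

In Ł3: every assignment gives 1 — tautology.
In G3: every assignment gives 1 — tautology.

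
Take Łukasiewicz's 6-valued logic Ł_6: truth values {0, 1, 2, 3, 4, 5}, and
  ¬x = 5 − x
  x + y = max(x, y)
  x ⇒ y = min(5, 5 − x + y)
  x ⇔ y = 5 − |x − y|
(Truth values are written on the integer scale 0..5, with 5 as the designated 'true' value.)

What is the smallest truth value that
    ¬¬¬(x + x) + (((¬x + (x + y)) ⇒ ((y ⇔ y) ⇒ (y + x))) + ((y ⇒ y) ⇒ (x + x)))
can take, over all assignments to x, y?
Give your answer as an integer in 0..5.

4

Take x = 1, y = 0:
x + x = 1 + 1 = 1
¬(x + x) = ¬1 = 4
¬¬(x + x) = ¬4 = 1
¬¬¬(x + x) = ¬1 = 4
¬x = ¬1 = 4
x + y = 1 + 0 = 1
¬x + (x + y) = 4 + 1 = 4
y ⇔ y = 0 ⇔ 0 = 5
y + x = 0 + 1 = 1
(y ⇔ y) ⇒ (y + x) = 5 ⇒ 1 = 1
(¬x + (x + y)) ⇒ ((y ⇔ y) ⇒ (y + x)) = 4 ⇒ 1 = 2
y ⇒ y = 0 ⇒ 0 = 5
x + x = 1 + 1 = 1
(y ⇒ y) ⇒ (x + x) = 5 ⇒ 1 = 1
((¬x + (x + y)) ⇒ ((y ⇔ y) ⇒ (y + x))) + ((y ⇒ y) ⇒ (x + x)) = 2 + 1 = 2
¬¬¬(x + x) + (((¬x + (x + y)) ⇒ ((y ⇔ y) ⇒ (y + x))) + ((y ⇒ y) ⇒ (x + x))) = 4 + 2 = 4
No assignment yields a value below 4, so this is the minimum.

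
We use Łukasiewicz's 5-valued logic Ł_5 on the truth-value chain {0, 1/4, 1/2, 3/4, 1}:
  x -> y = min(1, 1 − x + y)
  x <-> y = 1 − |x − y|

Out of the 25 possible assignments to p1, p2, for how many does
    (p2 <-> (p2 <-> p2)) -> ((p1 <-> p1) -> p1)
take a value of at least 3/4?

19

value 1: 15 assignments (counts)
value 3/4: 4 assignments (counts)
value 1/2: 3 assignments
value 1/4: 2 assignments
value 0: 1 assignment
So 19 of the 25 assignments meet the threshold.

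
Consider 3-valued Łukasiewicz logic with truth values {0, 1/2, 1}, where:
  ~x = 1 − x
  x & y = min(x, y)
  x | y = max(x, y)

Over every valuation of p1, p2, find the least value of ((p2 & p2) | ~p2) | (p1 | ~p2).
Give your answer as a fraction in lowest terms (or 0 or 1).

1/2

Take p1 = 0, p2 = 1/2:
p2 & p2 = 1/2 & 1/2 = 1/2
~p2 = ~1/2 = 1/2
(p2 & p2) | ~p2 = 1/2 | 1/2 = 1/2
~p2 = ~1/2 = 1/2
p1 | ~p2 = 0 | 1/2 = 1/2
((p2 & p2) | ~p2) | (p1 | ~p2) = 1/2 | 1/2 = 1/2
No assignment yields a value below 1/2, so this is the minimum.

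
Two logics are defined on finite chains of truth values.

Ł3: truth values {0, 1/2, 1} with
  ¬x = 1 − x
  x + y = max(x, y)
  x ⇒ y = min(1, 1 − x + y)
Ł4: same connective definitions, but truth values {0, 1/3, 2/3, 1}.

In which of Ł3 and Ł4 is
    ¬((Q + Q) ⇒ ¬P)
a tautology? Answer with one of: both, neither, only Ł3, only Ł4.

In Ł3: at P = 0, Q = 0 the value is 0 — not a tautology.
In Ł4: at P = 0, Q = 0 the value is 0 — not a tautology.

neither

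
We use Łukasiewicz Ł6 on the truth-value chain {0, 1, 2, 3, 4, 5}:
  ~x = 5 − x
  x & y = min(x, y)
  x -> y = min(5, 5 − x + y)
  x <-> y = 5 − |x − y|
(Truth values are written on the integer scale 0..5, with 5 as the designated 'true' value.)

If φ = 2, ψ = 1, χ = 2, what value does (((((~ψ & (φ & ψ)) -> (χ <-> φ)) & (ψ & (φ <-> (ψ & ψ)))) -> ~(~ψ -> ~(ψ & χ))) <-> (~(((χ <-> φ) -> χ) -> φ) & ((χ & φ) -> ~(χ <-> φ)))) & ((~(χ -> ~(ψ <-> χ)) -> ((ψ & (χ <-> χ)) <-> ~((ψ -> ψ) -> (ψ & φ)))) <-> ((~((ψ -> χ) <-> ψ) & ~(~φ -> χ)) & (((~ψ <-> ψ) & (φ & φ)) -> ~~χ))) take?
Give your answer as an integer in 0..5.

~ψ = ~1 = 4
φ & ψ = 2 & 1 = 1
~ψ & (φ & ψ) = 4 & 1 = 1
χ <-> φ = 2 <-> 2 = 5
(~ψ & (φ & ψ)) -> (χ <-> φ) = 1 -> 5 = 5
ψ & ψ = 1 & 1 = 1
φ <-> (ψ & ψ) = 2 <-> 1 = 4
ψ & (φ <-> (ψ & ψ)) = 1 & 4 = 1
((~ψ & (φ & ψ)) -> (χ <-> φ)) & (ψ & (φ <-> (ψ & ψ))) = 5 & 1 = 1
~ψ = ~1 = 4
ψ & χ = 1 & 2 = 1
~(ψ & χ) = ~1 = 4
~ψ -> ~(ψ & χ) = 4 -> 4 = 5
~(~ψ -> ~(ψ & χ)) = ~5 = 0
(((~ψ & (φ & ψ)) -> (χ <-> φ)) & (ψ & (φ <-> (ψ & ψ)))) -> ~(~ψ -> ~(ψ & χ)) = 1 -> 0 = 4
χ <-> φ = 2 <-> 2 = 5
(χ <-> φ) -> χ = 5 -> 2 = 2
((χ <-> φ) -> χ) -> φ = 2 -> 2 = 5
~(((χ <-> φ) -> χ) -> φ) = ~5 = 0
χ & φ = 2 & 2 = 2
χ <-> φ = 2 <-> 2 = 5
~(χ <-> φ) = ~5 = 0
(χ & φ) -> ~(χ <-> φ) = 2 -> 0 = 3
~(((χ <-> φ) -> χ) -> φ) & ((χ & φ) -> ~(χ <-> φ)) = 0 & 3 = 0
((((~ψ & (φ & ψ)) -> (χ <-> φ)) & (ψ & (φ <-> (ψ & ψ)))) -> ~(~ψ -> ~(ψ & χ))) <-> (~(((χ <-> φ) -> χ) -> φ) & ((χ & φ) -> ~(χ <-> φ))) = 4 <-> 0 = 1
ψ <-> χ = 1 <-> 2 = 4
~(ψ <-> χ) = ~4 = 1
χ -> ~(ψ <-> χ) = 2 -> 1 = 4
~(χ -> ~(ψ <-> χ)) = ~4 = 1
χ <-> χ = 2 <-> 2 = 5
ψ & (χ <-> χ) = 1 & 5 = 1
ψ -> ψ = 1 -> 1 = 5
ψ & φ = 1 & 2 = 1
(ψ -> ψ) -> (ψ & φ) = 5 -> 1 = 1
~((ψ -> ψ) -> (ψ & φ)) = ~1 = 4
(ψ & (χ <-> χ)) <-> ~((ψ -> ψ) -> (ψ & φ)) = 1 <-> 4 = 2
~(χ -> ~(ψ <-> χ)) -> ((ψ & (χ <-> χ)) <-> ~((ψ -> ψ) -> (ψ & φ))) = 1 -> 2 = 5
ψ -> χ = 1 -> 2 = 5
(ψ -> χ) <-> ψ = 5 <-> 1 = 1
~((ψ -> χ) <-> ψ) = ~1 = 4
~φ = ~2 = 3
~φ -> χ = 3 -> 2 = 4
~(~φ -> χ) = ~4 = 1
~((ψ -> χ) <-> ψ) & ~(~φ -> χ) = 4 & 1 = 1
~ψ = ~1 = 4
~ψ <-> ψ = 4 <-> 1 = 2
φ & φ = 2 & 2 = 2
(~ψ <-> ψ) & (φ & φ) = 2 & 2 = 2
~χ = ~2 = 3
~~χ = ~3 = 2
((~ψ <-> ψ) & (φ & φ)) -> ~~χ = 2 -> 2 = 5
(~((ψ -> χ) <-> ψ) & ~(~φ -> χ)) & (((~ψ <-> ψ) & (φ & φ)) -> ~~χ) = 1 & 5 = 1
(~(χ -> ~(ψ <-> χ)) -> ((ψ & (χ <-> χ)) <-> ~((ψ -> ψ) -> (ψ & φ)))) <-> ((~((ψ -> χ) <-> ψ) & ~(~φ -> χ)) & (((~ψ <-> ψ) & (φ & φ)) -> ~~χ)) = 5 <-> 1 = 1
(((((~ψ & (φ & ψ)) -> (χ <-> φ)) & (ψ & (φ <-> (ψ & ψ)))) -> ~(~ψ -> ~(ψ & χ))) <-> (~(((χ <-> φ) -> χ) -> φ) & ((χ & φ) -> ~(χ <-> φ)))) & ((~(χ -> ~(ψ <-> χ)) -> ((ψ & (χ <-> χ)) <-> ~((ψ -> ψ) -> (ψ & φ)))) <-> ((~((ψ -> χ) <-> ψ) & ~(~φ -> χ)) & (((~ψ <-> ψ) & (φ & φ)) -> ~~χ))) = 1 & 1 = 1

1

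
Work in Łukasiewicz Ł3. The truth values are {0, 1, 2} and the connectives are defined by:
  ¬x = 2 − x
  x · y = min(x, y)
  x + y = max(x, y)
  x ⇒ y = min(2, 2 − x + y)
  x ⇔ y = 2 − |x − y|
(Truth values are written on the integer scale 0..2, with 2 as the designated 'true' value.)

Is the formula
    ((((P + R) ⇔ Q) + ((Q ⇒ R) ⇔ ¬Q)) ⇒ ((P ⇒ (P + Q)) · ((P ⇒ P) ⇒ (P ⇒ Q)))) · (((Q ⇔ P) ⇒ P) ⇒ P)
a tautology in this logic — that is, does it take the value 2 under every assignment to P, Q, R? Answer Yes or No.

No

Counterexample: take P = 0, Q = 1, R = 0.
P + R = 0 + 0 = 0
(P + R) ⇔ Q = 0 ⇔ 1 = 1
Q ⇒ R = 1 ⇒ 0 = 1
¬Q = ¬1 = 1
(Q ⇒ R) ⇔ ¬Q = 1 ⇔ 1 = 2
((P + R) ⇔ Q) + ((Q ⇒ R) ⇔ ¬Q) = 1 + 2 = 2
P + Q = 0 + 1 = 1
P ⇒ (P + Q) = 0 ⇒ 1 = 2
P ⇒ P = 0 ⇒ 0 = 2
P ⇒ Q = 0 ⇒ 1 = 2
(P ⇒ P) ⇒ (P ⇒ Q) = 2 ⇒ 2 = 2
(P ⇒ (P + Q)) · ((P ⇒ P) ⇒ (P ⇒ Q)) = 2 · 2 = 2
(((P + R) ⇔ Q) + ((Q ⇒ R) ⇔ ¬Q)) ⇒ ((P ⇒ (P + Q)) · ((P ⇒ P) ⇒ (P ⇒ Q))) = 2 ⇒ 2 = 2
Q ⇔ P = 1 ⇔ 0 = 1
(Q ⇔ P) ⇒ P = 1 ⇒ 0 = 1
((Q ⇔ P) ⇒ P) ⇒ P = 1 ⇒ 0 = 1
((((P + R) ⇔ Q) + ((Q ⇒ R) ⇔ ¬Q)) ⇒ ((P ⇒ (P + Q)) · ((P ⇒ P) ⇒ (P ⇒ Q)))) · (((Q ⇔ P) ⇒ P) ⇒ P) = 2 · 1 = 1
This gives 1 ≠ 2.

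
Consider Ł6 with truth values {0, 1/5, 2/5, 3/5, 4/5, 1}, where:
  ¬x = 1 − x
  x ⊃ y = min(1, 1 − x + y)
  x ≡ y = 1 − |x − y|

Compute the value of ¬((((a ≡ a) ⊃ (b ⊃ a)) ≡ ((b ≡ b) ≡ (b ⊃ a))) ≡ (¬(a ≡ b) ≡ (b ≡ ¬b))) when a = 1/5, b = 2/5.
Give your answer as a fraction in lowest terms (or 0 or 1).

3/5

a ≡ a = 1/5 ≡ 1/5 = 1
b ⊃ a = 2/5 ⊃ 1/5 = 4/5
(a ≡ a) ⊃ (b ⊃ a) = 1 ⊃ 4/5 = 4/5
b ≡ b = 2/5 ≡ 2/5 = 1
b ⊃ a = 2/5 ⊃ 1/5 = 4/5
(b ≡ b) ≡ (b ⊃ a) = 1 ≡ 4/5 = 4/5
((a ≡ a) ⊃ (b ⊃ a)) ≡ ((b ≡ b) ≡ (b ⊃ a)) = 4/5 ≡ 4/5 = 1
a ≡ b = 1/5 ≡ 2/5 = 4/5
¬(a ≡ b) = ¬4/5 = 1/5
¬b = ¬2/5 = 3/5
b ≡ ¬b = 2/5 ≡ 3/5 = 4/5
¬(a ≡ b) ≡ (b ≡ ¬b) = 1/5 ≡ 4/5 = 2/5
(((a ≡ a) ⊃ (b ⊃ a)) ≡ ((b ≡ b) ≡ (b ⊃ a))) ≡ (¬(a ≡ b) ≡ (b ≡ ¬b)) = 1 ≡ 2/5 = 2/5
¬((((a ≡ a) ⊃ (b ⊃ a)) ≡ ((b ≡ b) ≡ (b ⊃ a))) ≡ (¬(a ≡ b) ≡ (b ≡ ¬b))) = ¬2/5 = 3/5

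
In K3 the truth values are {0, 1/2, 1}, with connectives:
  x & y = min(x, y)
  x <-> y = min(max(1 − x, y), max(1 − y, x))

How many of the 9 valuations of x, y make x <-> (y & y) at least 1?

x = 0, y = 0 ↦ 1  ≥
x = 0, y = 1/2 ↦ 1/2  <
x = 0, y = 1 ↦ 0  <
x = 1/2, y = 0 ↦ 1/2  <
x = 1/2, y = 1/2 ↦ 1/2  <
x = 1/2, y = 1 ↦ 1/2  <
x = 1, y = 0 ↦ 0  <
x = 1, y = 1/2 ↦ 1/2  <
x = 1, y = 1 ↦ 1  ≥
So 2 of the 9 assignments meet the threshold.

2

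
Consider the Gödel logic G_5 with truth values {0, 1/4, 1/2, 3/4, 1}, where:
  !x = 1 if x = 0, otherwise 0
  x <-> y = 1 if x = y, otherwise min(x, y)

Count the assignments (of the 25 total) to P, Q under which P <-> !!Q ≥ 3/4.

9

value 1: 5 assignments (counts)
value 3/4: 4 assignments (counts)
value 1/2: 4 assignments
value 1/4: 4 assignments
value 0: 8 assignments
So 9 of the 25 assignments meet the threshold.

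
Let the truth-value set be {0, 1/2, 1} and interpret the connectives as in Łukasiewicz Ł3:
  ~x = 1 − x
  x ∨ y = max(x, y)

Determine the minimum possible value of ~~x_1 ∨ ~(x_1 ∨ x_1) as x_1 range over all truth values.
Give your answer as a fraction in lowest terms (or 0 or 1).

1/2

Take x_1 = 1/2:
~x_1 = ~1/2 = 1/2
~~x_1 = ~1/2 = 1/2
x_1 ∨ x_1 = 1/2 ∨ 1/2 = 1/2
~(x_1 ∨ x_1) = ~1/2 = 1/2
~~x_1 ∨ ~(x_1 ∨ x_1) = 1/2 ∨ 1/2 = 1/2
No assignment yields a value below 1/2, so this is the minimum.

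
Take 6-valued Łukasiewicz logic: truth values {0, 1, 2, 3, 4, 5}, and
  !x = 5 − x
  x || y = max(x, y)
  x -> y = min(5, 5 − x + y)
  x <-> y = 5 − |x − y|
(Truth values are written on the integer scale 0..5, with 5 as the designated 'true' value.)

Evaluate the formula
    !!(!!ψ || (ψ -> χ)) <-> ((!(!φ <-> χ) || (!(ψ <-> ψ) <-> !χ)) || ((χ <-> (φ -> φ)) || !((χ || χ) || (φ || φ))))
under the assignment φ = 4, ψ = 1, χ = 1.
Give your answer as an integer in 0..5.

!ψ = !1 = 4
!!ψ = !4 = 1
ψ -> χ = 1 -> 1 = 5
!!ψ || (ψ -> χ) = 1 || 5 = 5
!(!!ψ || (ψ -> χ)) = !5 = 0
!!(!!ψ || (ψ -> χ)) = !0 = 5
!φ = !4 = 1
!φ <-> χ = 1 <-> 1 = 5
!(!φ <-> χ) = !5 = 0
ψ <-> ψ = 1 <-> 1 = 5
!(ψ <-> ψ) = !5 = 0
!χ = !1 = 4
!(ψ <-> ψ) <-> !χ = 0 <-> 4 = 1
!(!φ <-> χ) || (!(ψ <-> ψ) <-> !χ) = 0 || 1 = 1
φ -> φ = 4 -> 4 = 5
χ <-> (φ -> φ) = 1 <-> 5 = 1
χ || χ = 1 || 1 = 1
φ || φ = 4 || 4 = 4
(χ || χ) || (φ || φ) = 1 || 4 = 4
!((χ || χ) || (φ || φ)) = !4 = 1
(χ <-> (φ -> φ)) || !((χ || χ) || (φ || φ)) = 1 || 1 = 1
(!(!φ <-> χ) || (!(ψ <-> ψ) <-> !χ)) || ((χ <-> (φ -> φ)) || !((χ || χ) || (φ || φ))) = 1 || 1 = 1
!!(!!ψ || (ψ -> χ)) <-> ((!(!φ <-> χ) || (!(ψ <-> ψ) <-> !χ)) || ((χ <-> (φ -> φ)) || !((χ || χ) || (φ || φ)))) = 5 <-> 1 = 1

1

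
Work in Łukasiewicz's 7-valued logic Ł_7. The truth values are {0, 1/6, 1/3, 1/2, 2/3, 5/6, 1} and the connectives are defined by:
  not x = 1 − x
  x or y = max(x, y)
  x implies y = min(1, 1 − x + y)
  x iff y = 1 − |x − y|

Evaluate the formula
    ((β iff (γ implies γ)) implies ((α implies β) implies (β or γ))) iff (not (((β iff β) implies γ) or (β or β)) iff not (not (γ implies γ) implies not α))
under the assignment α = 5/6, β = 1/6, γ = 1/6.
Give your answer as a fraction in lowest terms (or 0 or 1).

γ implies γ = 1/6 implies 1/6 = 1
β iff (γ implies γ) = 1/6 iff 1 = 1/6
α implies β = 5/6 implies 1/6 = 1/3
β or γ = 1/6 or 1/6 = 1/6
(α implies β) implies (β or γ) = 1/3 implies 1/6 = 5/6
(β iff (γ implies γ)) implies ((α implies β) implies (β or γ)) = 1/6 implies 5/6 = 1
β iff β = 1/6 iff 1/6 = 1
(β iff β) implies γ = 1 implies 1/6 = 1/6
β or β = 1/6 or 1/6 = 1/6
((β iff β) implies γ) or (β or β) = 1/6 or 1/6 = 1/6
not (((β iff β) implies γ) or (β or β)) = not 1/6 = 5/6
γ implies γ = 1/6 implies 1/6 = 1
not (γ implies γ) = not 1 = 0
not α = not 5/6 = 1/6
not (γ implies γ) implies not α = 0 implies 1/6 = 1
not (not (γ implies γ) implies not α) = not 1 = 0
not (((β iff β) implies γ) or (β or β)) iff not (not (γ implies γ) implies not α) = 5/6 iff 0 = 1/6
((β iff (γ implies γ)) implies ((α implies β) implies (β or γ))) iff (not (((β iff β) implies γ) or (β or β)) iff not (not (γ implies γ) implies not α)) = 1 iff 1/6 = 1/6

1/6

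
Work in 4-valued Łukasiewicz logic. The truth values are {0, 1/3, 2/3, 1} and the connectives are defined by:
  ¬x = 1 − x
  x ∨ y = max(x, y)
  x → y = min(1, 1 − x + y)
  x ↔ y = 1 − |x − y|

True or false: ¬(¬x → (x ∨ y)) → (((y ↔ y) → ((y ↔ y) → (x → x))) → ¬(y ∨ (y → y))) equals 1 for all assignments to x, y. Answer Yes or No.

Counterexample: take x = 0, y = 0.
¬x = ¬0 = 1
x ∨ y = 0 ∨ 0 = 0
¬x → (x ∨ y) = 1 → 0 = 0
¬(¬x → (x ∨ y)) = ¬0 = 1
y ↔ y = 0 ↔ 0 = 1
y ↔ y = 0 ↔ 0 = 1
x → x = 0 → 0 = 1
(y ↔ y) → (x → x) = 1 → 1 = 1
(y ↔ y) → ((y ↔ y) → (x → x)) = 1 → 1 = 1
y → y = 0 → 0 = 1
y ∨ (y → y) = 0 ∨ 1 = 1
¬(y ∨ (y → y)) = ¬1 = 0
((y ↔ y) → ((y ↔ y) → (x → x))) → ¬(y ∨ (y → y)) = 1 → 0 = 0
¬(¬x → (x ∨ y)) → (((y ↔ y) → ((y ↔ y) → (x → x))) → ¬(y ∨ (y → y))) = 1 → 0 = 0
This gives 0 ≠ 1.

No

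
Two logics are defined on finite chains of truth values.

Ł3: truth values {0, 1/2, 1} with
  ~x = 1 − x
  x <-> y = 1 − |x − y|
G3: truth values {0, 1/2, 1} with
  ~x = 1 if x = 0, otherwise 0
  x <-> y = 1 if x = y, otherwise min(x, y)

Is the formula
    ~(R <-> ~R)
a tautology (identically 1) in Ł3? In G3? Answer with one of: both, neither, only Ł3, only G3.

only G3

In Ł3: at R = 1/2 the value is 0 — not a tautology.
In G3: every assignment gives 1 — tautology.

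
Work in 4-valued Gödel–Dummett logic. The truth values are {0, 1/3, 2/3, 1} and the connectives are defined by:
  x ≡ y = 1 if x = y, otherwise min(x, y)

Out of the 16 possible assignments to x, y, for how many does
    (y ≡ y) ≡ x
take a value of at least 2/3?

x = 0, y = 0 ↦ 0  <
x = 0, y = 1/3 ↦ 0  <
x = 0, y = 2/3 ↦ 0  <
x = 0, y = 1 ↦ 0  <
x = 1/3, y = 0 ↦ 1/3  <
x = 1/3, y = 1/3 ↦ 1/3  <
x = 1/3, y = 2/3 ↦ 1/3  <
x = 1/3, y = 1 ↦ 1/3  <
x = 2/3, y = 0 ↦ 2/3  ≥
x = 2/3, y = 1/3 ↦ 2/3  ≥
x = 2/3, y = 2/3 ↦ 2/3  ≥
x = 2/3, y = 1 ↦ 2/3  ≥
x = 1, y = 0 ↦ 1  ≥
x = 1, y = 1/3 ↦ 1  ≥
x = 1, y = 2/3 ↦ 1  ≥
x = 1, y = 1 ↦ 1  ≥
So 8 of the 16 assignments meet the threshold.

8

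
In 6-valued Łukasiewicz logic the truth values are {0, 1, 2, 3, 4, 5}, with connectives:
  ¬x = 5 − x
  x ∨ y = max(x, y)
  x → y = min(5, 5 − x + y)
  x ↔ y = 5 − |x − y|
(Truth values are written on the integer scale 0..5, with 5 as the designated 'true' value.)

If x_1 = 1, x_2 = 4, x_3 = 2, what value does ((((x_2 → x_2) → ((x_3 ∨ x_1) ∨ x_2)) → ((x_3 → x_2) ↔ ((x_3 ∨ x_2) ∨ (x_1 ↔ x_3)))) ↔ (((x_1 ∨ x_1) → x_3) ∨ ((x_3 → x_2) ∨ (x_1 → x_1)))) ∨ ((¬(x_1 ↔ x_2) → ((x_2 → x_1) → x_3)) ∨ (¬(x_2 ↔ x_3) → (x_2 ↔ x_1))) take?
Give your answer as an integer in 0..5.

5

x_2 → x_2 = 4 → 4 = 5
x_3 ∨ x_1 = 2 ∨ 1 = 2
(x_3 ∨ x_1) ∨ x_2 = 2 ∨ 4 = 4
(x_2 → x_2) → ((x_3 ∨ x_1) ∨ x_2) = 5 → 4 = 4
x_3 → x_2 = 2 → 4 = 5
x_3 ∨ x_2 = 2 ∨ 4 = 4
x_1 ↔ x_3 = 1 ↔ 2 = 4
(x_3 ∨ x_2) ∨ (x_1 ↔ x_3) = 4 ∨ 4 = 4
(x_3 → x_2) ↔ ((x_3 ∨ x_2) ∨ (x_1 ↔ x_3)) = 5 ↔ 4 = 4
((x_2 → x_2) → ((x_3 ∨ x_1) ∨ x_2)) → ((x_3 → x_2) ↔ ((x_3 ∨ x_2) ∨ (x_1 ↔ x_3))) = 4 → 4 = 5
x_1 ∨ x_1 = 1 ∨ 1 = 1
(x_1 ∨ x_1) → x_3 = 1 → 2 = 5
x_3 → x_2 = 2 → 4 = 5
x_1 → x_1 = 1 → 1 = 5
(x_3 → x_2) ∨ (x_1 → x_1) = 5 ∨ 5 = 5
((x_1 ∨ x_1) → x_3) ∨ ((x_3 → x_2) ∨ (x_1 → x_1)) = 5 ∨ 5 = 5
(((x_2 → x_2) → ((x_3 ∨ x_1) ∨ x_2)) → ((x_3 → x_2) ↔ ((x_3 ∨ x_2) ∨ (x_1 ↔ x_3)))) ↔ (((x_1 ∨ x_1) → x_3) ∨ ((x_3 → x_2) ∨ (x_1 → x_1))) = 5 ↔ 5 = 5
x_1 ↔ x_2 = 1 ↔ 4 = 2
¬(x_1 ↔ x_2) = ¬2 = 3
x_2 → x_1 = 4 → 1 = 2
(x_2 → x_1) → x_3 = 2 → 2 = 5
¬(x_1 ↔ x_2) → ((x_2 → x_1) → x_3) = 3 → 5 = 5
x_2 ↔ x_3 = 4 ↔ 2 = 3
¬(x_2 ↔ x_3) = ¬3 = 2
x_2 ↔ x_1 = 4 ↔ 1 = 2
¬(x_2 ↔ x_3) → (x_2 ↔ x_1) = 2 → 2 = 5
(¬(x_1 ↔ x_2) → ((x_2 → x_1) → x_3)) ∨ (¬(x_2 ↔ x_3) → (x_2 ↔ x_1)) = 5 ∨ 5 = 5
((((x_2 → x_2) → ((x_3 ∨ x_1) ∨ x_2)) → ((x_3 → x_2) ↔ ((x_3 ∨ x_2) ∨ (x_1 ↔ x_3)))) ↔ (((x_1 ∨ x_1) → x_3) ∨ ((x_3 → x_2) ∨ (x_1 → x_1)))) ∨ ((¬(x_1 ↔ x_2) → ((x_2 → x_1) → x_3)) ∨ (¬(x_2 ↔ x_3) → (x_2 ↔ x_1))) = 5 ∨ 5 = 5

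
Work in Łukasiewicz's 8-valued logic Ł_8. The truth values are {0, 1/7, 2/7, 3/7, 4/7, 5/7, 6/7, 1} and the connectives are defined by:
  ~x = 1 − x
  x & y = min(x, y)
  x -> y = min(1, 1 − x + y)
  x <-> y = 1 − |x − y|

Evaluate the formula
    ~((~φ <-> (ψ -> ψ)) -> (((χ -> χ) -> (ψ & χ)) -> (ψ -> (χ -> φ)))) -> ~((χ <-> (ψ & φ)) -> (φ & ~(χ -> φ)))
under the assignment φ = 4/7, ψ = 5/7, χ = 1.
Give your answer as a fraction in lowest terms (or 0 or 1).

~φ = ~4/7 = 3/7
ψ -> ψ = 5/7 -> 5/7 = 1
~φ <-> (ψ -> ψ) = 3/7 <-> 1 = 3/7
χ -> χ = 1 -> 1 = 1
ψ & χ = 5/7 & 1 = 5/7
(χ -> χ) -> (ψ & χ) = 1 -> 5/7 = 5/7
χ -> φ = 1 -> 4/7 = 4/7
ψ -> (χ -> φ) = 5/7 -> 4/7 = 6/7
((χ -> χ) -> (ψ & χ)) -> (ψ -> (χ -> φ)) = 5/7 -> 6/7 = 1
(~φ <-> (ψ -> ψ)) -> (((χ -> χ) -> (ψ & χ)) -> (ψ -> (χ -> φ))) = 3/7 -> 1 = 1
~((~φ <-> (ψ -> ψ)) -> (((χ -> χ) -> (ψ & χ)) -> (ψ -> (χ -> φ)))) = ~1 = 0
ψ & φ = 5/7 & 4/7 = 4/7
χ <-> (ψ & φ) = 1 <-> 4/7 = 4/7
χ -> φ = 1 -> 4/7 = 4/7
~(χ -> φ) = ~4/7 = 3/7
φ & ~(χ -> φ) = 4/7 & 3/7 = 3/7
(χ <-> (ψ & φ)) -> (φ & ~(χ -> φ)) = 4/7 -> 3/7 = 6/7
~((χ <-> (ψ & φ)) -> (φ & ~(χ -> φ))) = ~6/7 = 1/7
~((~φ <-> (ψ -> ψ)) -> (((χ -> χ) -> (ψ & χ)) -> (ψ -> (χ -> φ)))) -> ~((χ <-> (ψ & φ)) -> (φ & ~(χ -> φ))) = 0 -> 1/7 = 1

1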